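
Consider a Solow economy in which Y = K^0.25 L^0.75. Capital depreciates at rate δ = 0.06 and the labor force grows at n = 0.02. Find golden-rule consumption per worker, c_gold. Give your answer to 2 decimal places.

The effective depreciation rate is n + δ = 0.02 + 0.06 = 0.08.
At the golden rule the marginal product of capital equals n+δ: 0.25·k^(0.25−1) = 0.08. Solving, k_gold = (0.25/0.08)^(1/0.75) ≈ 4.5688.
y_gold = 4.5688^0.25 ≈ 1.4620.
c_gold = y_gold − (n+δ)·k_gold = 1.4620 − 0.08·4.5688 ≈ 1.0965.

c_gold ≈ 1.10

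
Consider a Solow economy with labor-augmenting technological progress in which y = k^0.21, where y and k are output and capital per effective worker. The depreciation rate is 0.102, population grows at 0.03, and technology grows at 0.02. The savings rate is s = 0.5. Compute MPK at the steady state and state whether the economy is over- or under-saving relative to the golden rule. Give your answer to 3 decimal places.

over-saving; MPK ≈ 0.064

n + g + δ = 0.03 + 0.02 + 0.102 = 0.152.
Steady-state k*: s·k^0.21 = 0.152·k gives k* = (0.5/0.152)^(1/0.79) ≈ 4.5143.
MPK = 0.21·4.5143^(-0.79) ≈ 0.0638.
MPK < n+g+δ = 0.152, so the economy is dynamically inefficient (over-saving).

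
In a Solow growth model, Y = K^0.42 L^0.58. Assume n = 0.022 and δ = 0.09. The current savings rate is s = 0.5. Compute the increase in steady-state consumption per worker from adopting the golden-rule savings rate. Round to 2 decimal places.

Capital per worker breaks even when investment replaces (n + δ)·k; here n + δ = 0.112.
Current steady state (s = 0.5): k* = (0.5/0.112)^(1/0.58) ≈ 13.1905, y* = 13.1905^0.42 ≈ 2.9547, c* = (1−0.5)·2.9547 ≈ 1.4773.
Setting f'(k) = n+δ gives 0.42·k^(0.42−1) = 0.112, hence k_gold = (0.42/0.112)^(1/0.58) ≈ 9.7658.
y_gold = 9.7658^0.42 ≈ 2.6042, c_gold = y_gold − 0.112·k_gold ≈ 1.5104.
Gain: Δc = 1.5104 − 1.4773 ≈ 0.0331.

Δc ≈ 0.03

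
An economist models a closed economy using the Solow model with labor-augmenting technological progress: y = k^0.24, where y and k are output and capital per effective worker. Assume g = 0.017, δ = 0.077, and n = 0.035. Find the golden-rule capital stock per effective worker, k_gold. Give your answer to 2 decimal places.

Break-even investment rate: n + g + δ = 0.035 + 0.017 + 0.077 = 0.129.
At the golden rule the marginal product of capital equals n+g+δ: 0.24·k^(0.24−1) = 0.129. Solving, k_gold = (0.24/0.129)^(1/0.76) ≈ 2.2634.

k_gold ≈ 2.26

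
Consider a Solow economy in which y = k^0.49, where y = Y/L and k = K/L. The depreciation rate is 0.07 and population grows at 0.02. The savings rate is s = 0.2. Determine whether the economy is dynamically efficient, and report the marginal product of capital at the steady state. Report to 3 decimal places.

n + δ = 0.02 + 0.07 = 0.09.
Steady-state k*: s·k^0.49 = 0.09·k gives k* = (0.2/0.09)^(1/0.51) ≈ 4.7860.
MPK = 0.49·4.7860^(-0.51) ≈ 0.2205.
MPK > n+δ = 0.09, so the economy is dynamically efficient (under-saving).

dynamically efficient; MPK ≈ 0.220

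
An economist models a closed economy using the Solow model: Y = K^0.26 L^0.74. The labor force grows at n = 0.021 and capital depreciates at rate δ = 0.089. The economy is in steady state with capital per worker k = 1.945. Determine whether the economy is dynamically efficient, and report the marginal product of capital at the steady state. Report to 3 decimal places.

dynamically efficient; MPK ≈ 0.159

Capital per worker breaks even when investment replaces (n + δ)·k; here n + δ = 0.11.
MPK = 0.26·k^(0.26−1) = 0.26·1.945^(-0.74) ≈ 0.1589.
MPK > 0.11, so the economy is dynamically efficient (under-saving).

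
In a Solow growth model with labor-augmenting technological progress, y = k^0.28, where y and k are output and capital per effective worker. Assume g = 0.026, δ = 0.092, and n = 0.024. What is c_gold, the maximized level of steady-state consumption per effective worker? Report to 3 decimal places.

The effective depreciation rate is n + g + δ = 0.024 + 0.026 + 0.092 = 0.142.
Setting f'(k) = n+g+δ gives 0.28·k^(0.28−1) = 0.142, hence k_gold = (0.28/0.142)^(1/0.72) ≈ 2.5677.
y_gold = 2.5677^0.28 ≈ 1.3022.
c_gold = y_gold − (n+g+δ)·k_gold = 1.3022 − 0.142·2.5677 ≈ 0.9376.

c_gold ≈ 0.938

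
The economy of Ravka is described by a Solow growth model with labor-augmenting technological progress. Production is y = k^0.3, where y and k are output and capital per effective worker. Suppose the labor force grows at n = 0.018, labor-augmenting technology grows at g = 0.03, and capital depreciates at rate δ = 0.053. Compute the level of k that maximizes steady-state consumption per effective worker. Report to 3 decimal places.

k_gold ≈ 4.736

n + g + δ = 0.018 + 0.03 + 0.053 = 0.101.
Maximizing c = f(k) − (n+g+δ)·k gives f'(k) = n+g+δ, i.e. 0.3·k^(0.3−1) = 0.101, so k_gold = (0.3/0.101)^(1/0.7) ≈ 4.7362.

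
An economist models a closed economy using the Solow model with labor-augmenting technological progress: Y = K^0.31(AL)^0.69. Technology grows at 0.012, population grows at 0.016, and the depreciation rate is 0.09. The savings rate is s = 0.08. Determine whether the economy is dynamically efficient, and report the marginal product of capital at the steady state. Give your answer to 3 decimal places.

Capital per effective worker breaks even when investment replaces (n + g + δ)·k; here n + g + δ = 0.118.
Steady-state k*: s·k^0.31 = 0.118·k gives k* = (0.08/0.118)^(1/0.69) ≈ 0.5693.
MPK = 0.31·0.5693^(-0.69) ≈ 0.4572.
MPK > n+g+δ = 0.118, so the economy is dynamically efficient (under-saving).

dynamically efficient; MPK ≈ 0.457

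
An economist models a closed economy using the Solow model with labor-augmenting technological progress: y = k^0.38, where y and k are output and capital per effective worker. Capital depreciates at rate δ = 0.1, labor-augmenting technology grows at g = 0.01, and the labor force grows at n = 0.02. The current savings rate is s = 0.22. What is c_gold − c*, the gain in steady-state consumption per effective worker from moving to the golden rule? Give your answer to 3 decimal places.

The effective depreciation rate is n + g + δ = 0.02 + 0.01 + 0.1 = 0.13.
Current steady state (s = 0.22): k* = (0.22/0.13)^(1/0.62) ≈ 2.3362, y* = 2.3362^0.38 ≈ 1.3805, c* = (1−0.22)·1.3805 ≈ 1.0768.
Maximizing c = f(k) − (n+g+δ)·k gives f'(k) = n+g+δ, i.e. 0.38·k^(0.38−1) = 0.13, so k_gold = (0.38/0.13)^(1/0.62) ≈ 5.6410.
y_gold = 5.6410^0.38 ≈ 1.9298, c_gold = y_gold − 0.13·k_gold ≈ 1.1965.
Gain: Δc = 1.1965 − 1.0768 ≈ 0.1197.

Δc ≈ 0.120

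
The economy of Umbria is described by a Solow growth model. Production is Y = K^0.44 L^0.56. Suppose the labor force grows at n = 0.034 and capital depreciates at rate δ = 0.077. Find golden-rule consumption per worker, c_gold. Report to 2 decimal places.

c_gold ≈ 1.65

Break-even investment rate: n + δ = 0.034 + 0.077 = 0.111.
Setting f'(k) = n+δ gives 0.44·k^(0.44−1) = 0.111, hence k_gold = (0.44/0.111)^(1/0.56) ≈ 11.6974.
y_gold = 11.6974^0.44 ≈ 2.9509.
c_gold = y_gold − (n+δ)·k_gold = 2.9509 − 0.111·11.6974 ≈ 1.6525.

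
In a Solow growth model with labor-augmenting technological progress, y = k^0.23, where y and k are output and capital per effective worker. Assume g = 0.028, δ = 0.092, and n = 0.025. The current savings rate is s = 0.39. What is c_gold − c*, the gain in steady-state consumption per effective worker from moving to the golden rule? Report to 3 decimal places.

Δc ≈ 0.064

n + g + δ = 0.025 + 0.028 + 0.092 = 0.145.
Current steady state (s = 0.39): k* = (0.39/0.145)^(1/0.77) ≈ 3.6145, y* = 3.6145^0.23 ≈ 1.3439, c* = (1−0.39)·1.3439 ≈ 0.8197.
At the golden rule the marginal product of capital equals n+g+δ: 0.23·k^(0.23−1) = 0.145. Solving, k_gold = (0.23/0.145)^(1/0.77) ≈ 1.8206.
y_gold = 1.8206^0.23 ≈ 1.1478, c_gold = y_gold − 0.145·k_gold ≈ 0.8838.
Gain: Δc = 0.8838 − 0.8197 ≈ 0.0640.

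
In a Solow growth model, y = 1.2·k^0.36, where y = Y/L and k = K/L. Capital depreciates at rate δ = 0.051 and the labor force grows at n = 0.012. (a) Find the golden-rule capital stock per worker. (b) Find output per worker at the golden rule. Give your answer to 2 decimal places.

Capital per worker breaks even when investment replaces (n + δ)·k; here n + δ = 0.063.
Setting f'(k) = n+δ gives 0.36·1.2·k^(0.36−1) = 0.063, hence k_gold = (0.36·1.2/0.063)^(1/0.64) ≈ 20.2523.
y_gold = 1.2·20.2523^0.36 ≈ 3.5441.

(a) k_gold ≈ 20.25; (b) y_gold ≈ 3.54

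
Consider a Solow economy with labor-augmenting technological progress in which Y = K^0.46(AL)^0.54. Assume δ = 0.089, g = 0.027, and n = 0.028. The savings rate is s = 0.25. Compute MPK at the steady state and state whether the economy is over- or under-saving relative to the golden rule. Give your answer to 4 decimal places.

Capital per effective worker breaks even when investment replaces (n + g + δ)·k; here n + g + δ = 0.144.
Steady-state k*: s·k^0.46 = 0.144·k gives k* = (0.25/0.144)^(1/0.54) ≈ 2.7776.
MPK = 0.46·2.7776^(-0.54) ≈ 0.2650.
MPK > n+g+δ = 0.144, so the economy is dynamically efficient (under-saving).

under-saving; MPK ≈ 0.2650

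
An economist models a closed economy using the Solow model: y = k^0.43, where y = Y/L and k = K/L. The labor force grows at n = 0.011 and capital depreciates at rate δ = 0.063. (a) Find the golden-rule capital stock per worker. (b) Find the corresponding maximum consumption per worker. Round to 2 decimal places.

(a) k_gold ≈ 21.92; (b) c_gold ≈ 2.15

The effective depreciation rate is n + δ = 0.011 + 0.063 = 0.074.
At the golden rule the marginal product of capital equals n+δ: 0.43·k^(0.43−1) = 0.074. Solving, k_gold = (0.43/0.074)^(1/0.57) ≈ 21.9162.
y_gold = 21.9162^0.43 ≈ 3.7716; c_gold = y_gold − 0.074·k_gold ≈ 2.1498.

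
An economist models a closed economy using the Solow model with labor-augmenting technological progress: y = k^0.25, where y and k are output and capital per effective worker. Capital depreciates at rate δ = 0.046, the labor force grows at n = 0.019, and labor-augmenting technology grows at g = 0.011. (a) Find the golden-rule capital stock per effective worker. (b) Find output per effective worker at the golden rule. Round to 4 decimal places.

(a) k_gold ≈ 4.8922; (b) y_gold ≈ 1.4872

Break-even investment rate: n + g + δ = 0.019 + 0.011 + 0.046 = 0.076.
At the golden rule the marginal product of capital equals n+g+δ: 0.25·k^(0.25−1) = 0.076. Solving, k_gold = (0.25/0.076)^(1/0.75) ≈ 4.8922.
y_gold = 4.8922^0.25 ≈ 1.4872.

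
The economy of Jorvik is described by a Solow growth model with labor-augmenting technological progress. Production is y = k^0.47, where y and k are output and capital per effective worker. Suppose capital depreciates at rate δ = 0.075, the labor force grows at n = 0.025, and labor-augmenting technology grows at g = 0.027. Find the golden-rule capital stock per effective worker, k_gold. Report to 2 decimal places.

k_gold ≈ 11.81

Break-even investment rate: n + g + δ = 0.025 + 0.027 + 0.075 = 0.127.
At the golden rule the marginal product of capital equals n+g+δ: 0.47·k^(0.47−1) = 0.127. Solving, k_gold = (0.47/0.127)^(1/0.53) ≈ 11.8101.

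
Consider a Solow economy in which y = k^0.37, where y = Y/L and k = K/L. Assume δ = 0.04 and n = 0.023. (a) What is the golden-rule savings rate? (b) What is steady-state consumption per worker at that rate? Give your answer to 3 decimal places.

(a) s_gold = 0.370; (b) c_gold ≈ 1.782

The effective depreciation rate is n + δ = 0.023 + 0.04 = 0.063.
For Cobb-Douglas, s_gold equals capital's share: s_gold = 0.37.
Maximizing c = f(k) − (n+δ)·k gives f'(k) = n+δ, i.e. 0.37·k^(0.37−1) = 0.063, so k_gold = (0.37/0.063)^(1/0.63) ≈ 16.6117.
y_gold = 16.6117^0.37 ≈ 2.8285; c_gold = (1−0.37)·y_gold ≈ 1.7819.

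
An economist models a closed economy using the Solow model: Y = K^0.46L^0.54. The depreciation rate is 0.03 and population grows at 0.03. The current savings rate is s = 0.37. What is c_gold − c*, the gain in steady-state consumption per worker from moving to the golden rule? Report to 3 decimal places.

Break-even investment rate: n + δ = 0.03 + 0.03 = 0.06.
Current steady state (s = 0.37): k* = (0.37/0.06)^(1/0.54) ≈ 29.0440, y* = 29.0440^0.46 ≈ 4.7098, c* = (1−0.37)·4.7098 ≈ 2.9672.
Maximizing c = f(k) − (n+δ)·k gives f'(k) = n+δ, i.e. 0.46·k^(0.46−1) = 0.06, so k_gold = (0.46/0.06)^(1/0.54) ≈ 43.4671.
y_gold = 43.4671^0.46 ≈ 5.6696, c_gold = y_gold − 0.06·k_gold ≈ 3.0616.
Gain: Δc = 3.0616 − 2.9672 ≈ 0.0944.

Δc ≈ 0.094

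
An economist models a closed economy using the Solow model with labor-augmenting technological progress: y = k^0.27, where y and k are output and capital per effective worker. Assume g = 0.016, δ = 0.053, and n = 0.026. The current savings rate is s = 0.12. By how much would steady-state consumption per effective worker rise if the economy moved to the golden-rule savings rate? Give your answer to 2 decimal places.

Capital per effective worker breaks even when investment replaces (n + g + δ)·k; here n + g + δ = 0.095.
Current steady state (s = 0.12): k* = (0.12/0.095)^(1/0.73) ≈ 1.3772, y* = 1.3772^0.27 ≈ 1.0902, c* = (1−0.12)·1.0902 ≈ 0.9594.
Golden rule sets MPK = n+g+δ: 0.27·k^(0.27−1) = 0.095, so k_gold = (0.27/0.095)^(1/0.73) ≈ 4.1824.
y_gold = 4.1824^0.27 ≈ 1.4716, c_gold = y_gold − 0.095·k_gold ≈ 1.0743.
Gain: Δc = 1.0743 − 0.9594 ≈ 0.1148.

Δc ≈ 0.11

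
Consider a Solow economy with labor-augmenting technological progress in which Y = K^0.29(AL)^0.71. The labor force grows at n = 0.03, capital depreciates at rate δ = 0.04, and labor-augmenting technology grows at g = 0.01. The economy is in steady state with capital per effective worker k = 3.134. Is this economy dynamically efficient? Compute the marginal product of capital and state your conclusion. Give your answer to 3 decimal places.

Capital per effective worker breaks even when investment replaces (n + g + δ)·k; here n + g + δ = 0.08.
MPK = 0.29·k^(0.29−1) = 0.29·3.134^(-0.71) ≈ 0.1289.
MPK > 0.08, so the economy is dynamically efficient (under-saving).

dynamically efficient; MPK ≈ 0.129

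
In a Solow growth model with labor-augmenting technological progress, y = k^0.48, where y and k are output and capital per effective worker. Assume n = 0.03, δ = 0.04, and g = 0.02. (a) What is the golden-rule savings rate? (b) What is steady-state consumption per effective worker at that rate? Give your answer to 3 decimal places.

Capital per effective worker breaks even when investment replaces (n + g + δ)·k; here n + g + δ = 0.09.
For Cobb-Douglas, s_gold equals capital's share: s_gold = 0.48.
Golden rule sets MPK = n+g+δ: 0.48·k^(0.48−1) = 0.09, so k_gold = (0.48/0.09)^(1/0.52) ≈ 25.0077.
y_gold = 25.0077^0.48 ≈ 4.6890; c_gold = (1−0.48)·y_gold ≈ 2.4383.

(a) s_gold = 0.480; (b) c_gold ≈ 2.438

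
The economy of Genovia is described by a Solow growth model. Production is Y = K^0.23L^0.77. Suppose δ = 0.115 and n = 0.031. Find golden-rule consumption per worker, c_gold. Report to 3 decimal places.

The effective depreciation rate is n + δ = 0.031 + 0.115 = 0.146.
Setting f'(k) = n+δ gives 0.23·k^(0.23−1) = 0.146, hence k_gold = (0.23/0.146)^(1/0.77) ≈ 1.8044.
y_gold = 1.8044^0.23 ≈ 1.1454.
c_gold = y_gold − (n+δ)·k_gold = 1.1454 − 0.146·1.8044 ≈ 0.8820.

c_gold ≈ 0.882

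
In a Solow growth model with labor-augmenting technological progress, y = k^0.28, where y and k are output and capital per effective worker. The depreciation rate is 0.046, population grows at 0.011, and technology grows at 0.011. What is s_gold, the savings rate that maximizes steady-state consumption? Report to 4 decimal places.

Break-even investment rate: n + g + δ = 0.011 + 0.011 + 0.046 = 0.068.
At the golden rule MPK = n+g+δ, and in any Cobb-Douglas steady state s = (n+g+δ)·k/y = MPK·k/y = capital's share 0.28.

s_gold = 0.2800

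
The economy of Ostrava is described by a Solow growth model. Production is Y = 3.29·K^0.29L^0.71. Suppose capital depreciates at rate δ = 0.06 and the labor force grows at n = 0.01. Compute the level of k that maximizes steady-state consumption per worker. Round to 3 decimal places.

Break-even investment rate: n + δ = 0.01 + 0.06 = 0.07.
Setting f'(k) = n+δ gives 0.29·3.29·k^(0.29−1) = 0.07, hence k_gold = (0.29·3.29/0.07)^(1/0.71) ≈ 39.6170.

k_gold ≈ 39.617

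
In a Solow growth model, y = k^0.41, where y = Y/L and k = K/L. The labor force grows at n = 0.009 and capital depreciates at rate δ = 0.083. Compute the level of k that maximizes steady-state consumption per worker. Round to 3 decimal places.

k_gold ≈ 12.589

Break-even investment rate: n + δ = 0.009 + 0.083 = 0.092.
At the golden rule the marginal product of capital equals n+δ: 0.41·k^(0.41−1) = 0.092. Solving, k_gold = (0.41/0.092)^(1/0.59) ≈ 12.5891.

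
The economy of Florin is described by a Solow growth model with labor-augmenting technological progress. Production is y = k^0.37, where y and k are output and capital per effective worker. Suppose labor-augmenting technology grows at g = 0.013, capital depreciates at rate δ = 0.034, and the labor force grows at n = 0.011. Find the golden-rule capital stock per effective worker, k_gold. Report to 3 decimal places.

k_gold ≈ 18.942

Break-even investment rate: n + g + δ = 0.011 + 0.013 + 0.034 = 0.058.
At the golden rule the marginal product of capital equals n+g+δ: 0.37·k^(0.37−1) = 0.058. Solving, k_gold = (0.37/0.058)^(1/0.63) ≈ 18.9417.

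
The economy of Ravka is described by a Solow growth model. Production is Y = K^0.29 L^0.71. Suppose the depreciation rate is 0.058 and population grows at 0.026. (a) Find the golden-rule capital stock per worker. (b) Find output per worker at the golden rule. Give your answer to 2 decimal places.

n + δ = 0.026 + 0.058 = 0.084.
At the golden rule the marginal product of capital equals n+δ: 0.29·k^(0.29−1) = 0.084. Solving, k_gold = (0.29/0.084)^(1/0.71) ≈ 5.7268.
y_gold = 5.7268^0.29 ≈ 1.6588.

(a) k_gold ≈ 5.73; (b) y_gold ≈ 1.66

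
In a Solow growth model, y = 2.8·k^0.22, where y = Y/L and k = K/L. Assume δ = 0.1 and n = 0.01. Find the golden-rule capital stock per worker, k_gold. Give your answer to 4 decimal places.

Capital per worker breaks even when investment replaces (n + δ)·k; here n + δ = 0.11.
Golden rule sets MPK = n+δ: 0.22·2.8·k^(0.22−1) = 0.11, so k_gold = (0.22·2.8/0.11)^(1/0.78) ≈ 9.1036.

k_gold ≈ 9.1036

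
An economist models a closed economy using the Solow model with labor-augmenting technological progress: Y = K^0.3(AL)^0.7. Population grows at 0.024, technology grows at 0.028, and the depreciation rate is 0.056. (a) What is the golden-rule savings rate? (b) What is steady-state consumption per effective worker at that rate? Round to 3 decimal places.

(a) s_gold = 0.300; (b) c_gold ≈ 1.085

n + g + δ = 0.024 + 0.028 + 0.056 = 0.108.
For Cobb-Douglas, s_gold equals capital's share: s_gold = 0.3.
Setting f'(k) = n+g+δ gives 0.3·k^(0.3−1) = 0.108, hence k_gold = (0.3/0.108)^(1/0.7) ≈ 4.3038.
y_gold = 4.3038^0.3 ≈ 1.5494; c_gold = (1−0.3)·y_gold ≈ 1.0846.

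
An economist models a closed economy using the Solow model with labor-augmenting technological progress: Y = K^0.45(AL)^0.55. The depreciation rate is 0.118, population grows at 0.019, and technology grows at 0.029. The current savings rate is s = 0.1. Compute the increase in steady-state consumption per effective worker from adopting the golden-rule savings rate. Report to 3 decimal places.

n + g + δ = 0.019 + 0.029 + 0.118 = 0.166.
Current steady state (s = 0.1): k* = (0.1/0.166)^(1/0.55) ≈ 0.3979, y* = 0.3979^0.45 ≈ 0.6606, c* = (1−0.1)·0.6606 ≈ 0.5945.
Setting f'(k) = n+g+δ gives 0.45·k^(0.45−1) = 0.166, hence k_gold = (0.45/0.166)^(1/0.55) ≈ 6.1300.
y_gold = 6.1300^0.45 ≈ 2.2613, c_gold = y_gold − 0.166·k_gold ≈ 1.2437.
Gain: Δc = 1.2437 − 0.5945 ≈ 0.6492.

Δc ≈ 0.649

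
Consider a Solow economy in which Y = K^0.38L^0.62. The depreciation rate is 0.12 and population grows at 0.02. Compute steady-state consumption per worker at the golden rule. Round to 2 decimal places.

c_gold ≈ 1.14

Capital per worker breaks even when investment replaces (n + δ)·k; here n + δ = 0.14.
Golden rule sets MPK = n+δ: 0.38·k^(0.38−1) = 0.14, so k_gold = (0.38/0.14)^(1/0.62) ≈ 5.0055.
y_gold = 5.0055^0.38 ≈ 1.8441.
c_gold = y_gold − (n+δ)·k_gold = 1.8441 − 0.14·5.0055 ≈ 1.1434.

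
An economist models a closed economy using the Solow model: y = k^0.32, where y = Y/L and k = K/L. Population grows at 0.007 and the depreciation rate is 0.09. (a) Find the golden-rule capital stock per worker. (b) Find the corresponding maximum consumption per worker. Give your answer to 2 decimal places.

(a) k_gold ≈ 5.79; (b) c_gold ≈ 1.19

The effective depreciation rate is n + δ = 0.007 + 0.09 = 0.097.
At the golden rule the marginal product of capital equals n+δ: 0.32·k^(0.32−1) = 0.097. Solving, k_gold = (0.32/0.097)^(1/0.68) ≈ 5.7852.
y_gold = 5.7852^0.32 ≈ 1.7536; c_gold = y_gold − 0.097·k_gold ≈ 1.1925.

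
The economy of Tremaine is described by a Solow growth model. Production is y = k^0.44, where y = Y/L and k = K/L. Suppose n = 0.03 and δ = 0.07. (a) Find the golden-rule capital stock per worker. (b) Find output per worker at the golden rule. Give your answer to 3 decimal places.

(a) k_gold ≈ 14.094; (b) y_gold ≈ 3.203

Break-even investment rate: n + δ = 0.03 + 0.07 = 0.1.
At the golden rule the marginal product of capital equals n+δ: 0.44·k^(0.44−1) = 0.1. Solving, k_gold = (0.44/0.1)^(1/0.56) ≈ 14.0936.
y_gold = 14.0936^0.44 ≈ 3.2031.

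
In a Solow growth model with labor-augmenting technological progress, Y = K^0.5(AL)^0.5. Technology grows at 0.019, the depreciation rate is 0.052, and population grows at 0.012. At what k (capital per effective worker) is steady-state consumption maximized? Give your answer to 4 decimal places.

Capital per effective worker breaks even when investment replaces (n + g + δ)·k; here n + g + δ = 0.083.
Maximizing c = f(k) − (n+g+δ)·k gives f'(k) = n+g+δ, i.e. 0.5·k^(0.5−1) = 0.083, so k_gold = (0.5/0.083)^(1/0.5) ≈ 36.2897.

k_gold ≈ 36.2897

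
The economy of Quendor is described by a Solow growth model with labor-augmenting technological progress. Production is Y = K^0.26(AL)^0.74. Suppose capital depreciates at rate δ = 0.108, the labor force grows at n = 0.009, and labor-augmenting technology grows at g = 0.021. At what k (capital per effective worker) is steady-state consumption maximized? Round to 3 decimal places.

k_gold ≈ 2.354

The effective depreciation rate is n + g + δ = 0.009 + 0.021 + 0.108 = 0.138.
Golden rule sets MPK = n+g+δ: 0.26·k^(0.26−1) = 0.138, so k_gold = (0.26/0.138)^(1/0.74) ≈ 2.3537.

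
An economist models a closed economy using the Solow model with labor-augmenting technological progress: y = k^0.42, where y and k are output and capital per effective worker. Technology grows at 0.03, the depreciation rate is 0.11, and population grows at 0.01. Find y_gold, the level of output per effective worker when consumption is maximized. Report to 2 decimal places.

y_gold ≈ 2.11

Capital per effective worker breaks even when investment replaces (n + g + δ)·k; here n + g + δ = 0.15.
Golden rule sets MPK = n+g+δ: 0.42·k^(0.42−1) = 0.15, so k_gold = (0.42/0.15)^(1/0.58) ≈ 5.9015.
Output: y_gold = k_gold^0.42 = 5.9015^0.42 ≈ 2.1077.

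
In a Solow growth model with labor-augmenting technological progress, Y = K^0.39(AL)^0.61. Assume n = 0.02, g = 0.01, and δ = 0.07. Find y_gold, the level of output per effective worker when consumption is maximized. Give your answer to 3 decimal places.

y_gold ≈ 2.387

The effective depreciation rate is n + g + δ = 0.02 + 0.01 + 0.07 = 0.1.
Maximizing c = f(k) − (n+g+δ)·k gives f'(k) = n+g+δ, i.e. 0.39·k^(0.39−1) = 0.1, so k_gold = (0.39/0.1)^(1/0.61) ≈ 9.3102.
Output: y_gold = k_gold^0.39 = 9.3102^0.39 ≈ 2.3872.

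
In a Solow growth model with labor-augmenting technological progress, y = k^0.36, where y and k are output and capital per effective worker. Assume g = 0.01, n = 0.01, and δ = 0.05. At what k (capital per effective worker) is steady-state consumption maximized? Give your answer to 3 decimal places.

Capital per effective worker breaks even when investment replaces (n + g + δ)·k; here n + g + δ = 0.07.
Maximizing c = f(k) − (n+g+δ)·k gives f'(k) = n+g+δ, i.e. 0.36·k^(0.36−1) = 0.07, so k_gold = (0.36/0.07)^(1/0.64) ≈ 12.9198.

k_gold ≈ 12.920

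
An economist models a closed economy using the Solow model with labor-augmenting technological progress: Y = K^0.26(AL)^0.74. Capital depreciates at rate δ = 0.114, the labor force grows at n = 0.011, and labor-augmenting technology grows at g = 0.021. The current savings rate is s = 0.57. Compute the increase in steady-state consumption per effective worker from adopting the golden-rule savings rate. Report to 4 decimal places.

Capital per effective worker breaks even when investment replaces (n + g + δ)·k; here n + g + δ = 0.146.
Current steady state (s = 0.57): k* = (0.57/0.146)^(1/0.74) ≈ 6.3002, y* = 6.3002^0.26 ≈ 1.6137, c* = (1−0.57)·1.6137 ≈ 0.6939.
Maximizing c = f(k) − (n+g+δ)·k gives f'(k) = n+g+δ, i.e. 0.26·k^(0.26−1) = 0.146, so k_gold = (0.26/0.146)^(1/0.74) ≈ 2.1811.
y_gold = 2.1811^0.26 ≈ 1.2248, c_gold = y_gold − 0.146·k_gold ≈ 0.9063.
Gain: Δc = 0.9063 − 0.6939 ≈ 0.2124.

Δc ≈ 0.2124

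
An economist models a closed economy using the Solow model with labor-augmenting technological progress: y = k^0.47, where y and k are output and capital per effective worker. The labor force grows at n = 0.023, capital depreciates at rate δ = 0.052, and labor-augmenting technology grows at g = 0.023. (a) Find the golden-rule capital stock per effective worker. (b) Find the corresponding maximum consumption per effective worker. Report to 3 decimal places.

The effective depreciation rate is n + g + δ = 0.023 + 0.023 + 0.052 = 0.098.
Maximizing c = f(k) − (n+g+δ)·k gives f'(k) = n+g+δ, i.e. 0.47·k^(0.47−1) = 0.098, so k_gold = (0.47/0.098)^(1/0.53) ≈ 19.2603.
y_gold = 19.2603^0.47 ≈ 4.0160; c_gold = y_gold − 0.098·k_gold ≈ 2.1285.

(a) k_gold ≈ 19.260; (b) c_gold ≈ 2.128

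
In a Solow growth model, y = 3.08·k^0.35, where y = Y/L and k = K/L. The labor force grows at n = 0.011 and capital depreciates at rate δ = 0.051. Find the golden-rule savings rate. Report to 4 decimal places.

s_gold = 0.3500

Capital per worker breaks even when investment replaces (n + δ)·k; here n + δ = 0.062.
At the golden rule MPK = n+δ, and in any Cobb-Douglas steady state s = (n+δ)·k/y = MPK·k/y = capital's share 0.35.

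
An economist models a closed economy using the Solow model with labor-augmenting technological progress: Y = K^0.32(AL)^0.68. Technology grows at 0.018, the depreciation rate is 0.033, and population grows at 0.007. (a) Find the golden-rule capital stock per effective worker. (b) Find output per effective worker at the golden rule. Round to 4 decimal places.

(a) k_gold ≈ 12.3245; (b) y_gold ≈ 2.2338

n + g + δ = 0.007 + 0.018 + 0.033 = 0.058.
At the golden rule the marginal product of capital equals n+g+δ: 0.32·k^(0.32−1) = 0.058. Solving, k_gold = (0.32/0.058)^(1/0.68) ≈ 12.3245.
y_gold = 12.3245^0.32 ≈ 2.2338.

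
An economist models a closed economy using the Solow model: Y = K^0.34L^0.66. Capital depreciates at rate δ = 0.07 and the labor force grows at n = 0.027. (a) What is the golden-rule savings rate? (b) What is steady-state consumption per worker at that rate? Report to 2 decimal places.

(a) s_gold = 0.34; (b) c_gold ≈ 1.26

Break-even investment rate: n + δ = 0.027 + 0.07 = 0.097.
For Cobb-Douglas, s_gold equals capital's share: s_gold = 0.34.
At the golden rule the marginal product of capital equals n+δ: 0.34·k^(0.34−1) = 0.097. Solving, k_gold = (0.34/0.097)^(1/0.66) ≈ 6.6883.
y_gold = 6.6883^0.34 ≈ 1.9081; c_gold = (1−0.34)·y_gold ≈ 1.2594.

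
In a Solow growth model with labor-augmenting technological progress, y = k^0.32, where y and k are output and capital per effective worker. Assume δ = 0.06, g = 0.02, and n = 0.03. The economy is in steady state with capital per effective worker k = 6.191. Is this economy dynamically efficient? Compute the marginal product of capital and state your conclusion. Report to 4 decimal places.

The effective depreciation rate is n + g + δ = 0.03 + 0.02 + 0.06 = 0.11.
MPK = 0.32·k^(0.32−1) = 0.32·6.191^(-0.68) ≈ 0.0926.
MPK < 0.11, so the economy is dynamically inefficient (over-saving).

dynamically inefficient; MPK ≈ 0.0926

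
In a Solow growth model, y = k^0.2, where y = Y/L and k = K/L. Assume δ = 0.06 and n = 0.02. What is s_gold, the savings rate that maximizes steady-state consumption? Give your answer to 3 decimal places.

Capital per worker breaks even when investment replaces (n + δ)·k; here n + δ = 0.08.
At the golden rule MPK = n+δ, and in any Cobb-Douglas steady state s = (n+δ)·k/y = MPK·k/y = capital's share 0.2.

s_gold = 0.200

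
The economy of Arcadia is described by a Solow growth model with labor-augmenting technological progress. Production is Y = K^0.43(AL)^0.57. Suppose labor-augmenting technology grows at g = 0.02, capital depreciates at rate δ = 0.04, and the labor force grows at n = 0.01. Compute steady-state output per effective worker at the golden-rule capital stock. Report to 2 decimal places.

y_gold ≈ 3.93

Capital per effective worker breaks even when investment replaces (n + g + δ)·k; here n + g + δ = 0.07.
Setting f'(k) = n+g+δ gives 0.43·k^(0.43−1) = 0.07, hence k_gold = (0.43/0.07)^(1/0.57) ≈ 24.1605.
Output: y_gold = k_gold^0.43 = 24.1605^0.43 ≈ 3.9331.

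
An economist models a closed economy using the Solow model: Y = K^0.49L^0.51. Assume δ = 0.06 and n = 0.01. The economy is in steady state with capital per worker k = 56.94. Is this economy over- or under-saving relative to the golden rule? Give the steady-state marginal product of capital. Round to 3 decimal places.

The effective depreciation rate is n + δ = 0.01 + 0.06 = 0.07.
MPK = 0.49·k^(0.49−1) = 0.49·56.94^(-0.51) ≈ 0.0624.
MPK < 0.07, so the economy is dynamically inefficient (over-saving).

over-saving; MPK ≈ 0.062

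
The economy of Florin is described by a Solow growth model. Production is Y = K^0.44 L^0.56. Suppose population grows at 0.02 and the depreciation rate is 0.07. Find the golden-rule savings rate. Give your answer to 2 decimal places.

s_gold = 0.44

n + δ = 0.02 + 0.07 = 0.09.
At the golden rule MPK = n+δ, and in any Cobb-Douglas steady state s = (n+δ)·k/y = MPK·k/y = capital's share 0.44.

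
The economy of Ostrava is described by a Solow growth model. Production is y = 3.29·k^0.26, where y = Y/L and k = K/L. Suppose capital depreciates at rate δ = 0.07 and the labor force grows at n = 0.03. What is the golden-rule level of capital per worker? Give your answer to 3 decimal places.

n + δ = 0.03 + 0.07 = 0.1.
Golden rule sets MPK = n+δ: 0.26·3.29·k^(0.26−1) = 0.1, so k_gold = (0.26·3.29/0.1)^(1/0.74) ≈ 18.1839.

k_gold ≈ 18.184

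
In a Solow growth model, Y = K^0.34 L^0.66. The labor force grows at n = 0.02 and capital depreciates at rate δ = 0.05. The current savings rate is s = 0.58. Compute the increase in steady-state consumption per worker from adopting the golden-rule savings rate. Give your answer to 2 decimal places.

Δc ≈ 0.24

n + δ = 0.02 + 0.05 = 0.07.
Current steady state (s = 0.58): k* = (0.58/0.07)^(1/0.66) ≈ 24.6269, y* = 24.6269^0.34 ≈ 2.9722, c* = (1−0.58)·2.9722 ≈ 1.2483.
Maximizing c = f(k) − (n+δ)·k gives f'(k) = n+δ, i.e. 0.34·k^(0.34−1) = 0.07, so k_gold = (0.34/0.07)^(1/0.66) ≈ 10.9641.
y_gold = 10.9641^0.34 ≈ 2.2573, c_gold = y_gold − 0.07·k_gold ≈ 1.4898.
Gain: Δc = 1.4898 − 1.2483 ≈ 0.2415.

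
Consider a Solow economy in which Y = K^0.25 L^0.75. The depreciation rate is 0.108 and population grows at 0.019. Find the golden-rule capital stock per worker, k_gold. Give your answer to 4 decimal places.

n + δ = 0.019 + 0.108 = 0.127.
Golden rule sets MPK = n+δ: 0.25·k^(0.25−1) = 0.127, so k_gold = (0.25/0.127)^(1/0.75) ≈ 2.4671.

k_gold ≈ 2.4671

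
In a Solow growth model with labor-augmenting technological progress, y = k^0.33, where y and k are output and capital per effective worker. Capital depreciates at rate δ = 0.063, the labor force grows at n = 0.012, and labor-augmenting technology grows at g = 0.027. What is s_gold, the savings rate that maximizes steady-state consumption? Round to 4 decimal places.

s_gold = 0.3300

Capital per effective worker breaks even when investment replaces (n + g + δ)·k; here n + g + δ = 0.102.
At the golden rule MPK = n+g+δ, and in any Cobb-Douglas steady state s = (n+g+δ)·k/y = MPK·k/y = capital's share 0.33.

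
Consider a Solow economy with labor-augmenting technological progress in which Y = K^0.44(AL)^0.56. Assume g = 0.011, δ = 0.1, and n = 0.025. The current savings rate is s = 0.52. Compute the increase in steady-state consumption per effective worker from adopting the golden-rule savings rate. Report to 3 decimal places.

Break-even investment rate: n + g + δ = 0.025 + 0.011 + 0.1 = 0.136.
Current steady state (s = 0.52): k* = (0.52/0.136)^(1/0.56) ≈ 10.9677, y* = 10.9677^0.44 ≈ 2.8685, c* = (1−0.52)·2.8685 ≈ 1.3769.
Setting f'(k) = n+g+δ gives 0.44·k^(0.44−1) = 0.136, hence k_gold = (0.44/0.136)^(1/0.56) ≈ 8.1388.
y_gold = 8.1388^0.44 ≈ 2.5156, c_gold = y_gold − 0.136·k_gold ≈ 1.4088.
Gain: Δc = 1.4088 − 1.3769 ≈ 0.0319.

Δc ≈ 0.032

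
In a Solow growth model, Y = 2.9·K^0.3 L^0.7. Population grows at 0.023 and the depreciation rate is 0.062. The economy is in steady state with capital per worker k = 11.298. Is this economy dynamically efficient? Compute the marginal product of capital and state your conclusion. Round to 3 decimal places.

The effective depreciation rate is n + δ = 0.023 + 0.062 = 0.085.
MPK = 0.3·2.9·k^(0.3−1) = 0.3·2.9·11.298^(-0.7) ≈ 0.1594.
MPK > 0.085, so the economy is dynamically efficient (under-saving).

dynamically efficient; MPK ≈ 0.159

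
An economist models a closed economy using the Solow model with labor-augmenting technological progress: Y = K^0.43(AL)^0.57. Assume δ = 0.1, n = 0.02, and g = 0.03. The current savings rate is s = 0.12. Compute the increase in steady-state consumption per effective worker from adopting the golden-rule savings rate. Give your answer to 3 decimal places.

Δc ≈ 0.518

Break-even investment rate: n + g + δ = 0.02 + 0.03 + 0.1 = 0.15.
Current steady state (s = 0.12): k* = (0.12/0.15)^(1/0.57) ≈ 0.6761, y* = 0.6761^0.43 ≈ 0.8451, c* = (1−0.12)·0.8451 ≈ 0.7437.
Golden rule sets MPK = n+g+δ: 0.43·k^(0.43−1) = 0.15, so k_gold = (0.43/0.15)^(1/0.57) ≈ 6.3448.
y_gold = 6.3448^0.43 ≈ 2.2133, c_gold = y_gold − 0.15·k_gold ≈ 1.2616.
Gain: Δc = 1.2616 − 0.7437 ≈ 0.5179.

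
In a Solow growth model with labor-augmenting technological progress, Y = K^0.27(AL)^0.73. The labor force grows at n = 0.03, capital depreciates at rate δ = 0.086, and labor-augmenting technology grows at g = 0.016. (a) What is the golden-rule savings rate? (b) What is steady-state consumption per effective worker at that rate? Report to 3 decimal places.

(a) s_gold = 0.270; (b) c_gold ≈ 0.951

Capital per effective worker breaks even when investment replaces (n + g + δ)·k; here n + g + δ = 0.132.
For Cobb-Douglas, s_gold equals capital's share: s_gold = 0.27.
Golden rule sets MPK = n+g+δ: 0.27·k^(0.27−1) = 0.132, so k_gold = (0.27/0.132)^(1/0.73) ≈ 2.6653.
y_gold = 2.6653^0.27 ≈ 1.3030; c_gold = (1−0.27)·y_gold ≈ 0.9512.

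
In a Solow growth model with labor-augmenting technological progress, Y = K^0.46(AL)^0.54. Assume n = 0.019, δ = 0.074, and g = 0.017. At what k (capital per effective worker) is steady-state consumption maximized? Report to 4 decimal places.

k_gold ≈ 14.1474

Capital per effective worker breaks even when investment replaces (n + g + δ)·k; here n + g + δ = 0.11.
At the golden rule the marginal product of capital equals n+g+δ: 0.46·k^(0.46−1) = 0.11. Solving, k_gold = (0.46/0.11)^(1/0.54) ≈ 14.1474.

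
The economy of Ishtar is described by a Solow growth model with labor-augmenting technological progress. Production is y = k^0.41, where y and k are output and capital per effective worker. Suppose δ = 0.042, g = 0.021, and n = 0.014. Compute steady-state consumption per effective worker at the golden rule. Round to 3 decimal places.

n + g + δ = 0.014 + 0.021 + 0.042 = 0.077.
Golden rule sets MPK = n+g+δ: 0.41·k^(0.41−1) = 0.077, so k_gold = (0.41/0.077)^(1/0.59) ≈ 17.0218.
y_gold = 17.0218^0.41 ≈ 3.1968.
c_gold = y_gold − (n+g+δ)·k_gold = 3.1968 − 0.077·17.0218 ≈ 1.8861.

c_gold ≈ 1.886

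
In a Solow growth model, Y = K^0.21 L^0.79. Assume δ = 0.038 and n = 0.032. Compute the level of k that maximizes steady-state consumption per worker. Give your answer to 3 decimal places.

k_gold ≈ 4.017

Break-even investment rate: n + δ = 0.032 + 0.038 = 0.07.
Setting f'(k) = n+δ gives 0.21·k^(0.21−1) = 0.07, hence k_gold = (0.21/0.07)^(1/0.79) ≈ 4.0175.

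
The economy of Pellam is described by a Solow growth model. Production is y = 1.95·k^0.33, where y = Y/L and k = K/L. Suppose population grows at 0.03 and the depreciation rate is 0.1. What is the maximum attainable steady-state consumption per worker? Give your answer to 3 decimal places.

c_gold ≈ 2.872

Capital per worker breaks even when investment replaces (n + δ)·k; here n + δ = 0.13.
Setting f'(k) = n+δ gives 0.33·1.95·k^(0.33−1) = 0.13, hence k_gold = (0.33·1.95/0.13)^(1/0.67) ≈ 10.8824.
y_gold = 1.95·10.8824^0.33 ≈ 4.2870.
c_gold = y_gold − (n+δ)·k_gold = 4.2870 − 0.13·10.8824 ≈ 2.8723.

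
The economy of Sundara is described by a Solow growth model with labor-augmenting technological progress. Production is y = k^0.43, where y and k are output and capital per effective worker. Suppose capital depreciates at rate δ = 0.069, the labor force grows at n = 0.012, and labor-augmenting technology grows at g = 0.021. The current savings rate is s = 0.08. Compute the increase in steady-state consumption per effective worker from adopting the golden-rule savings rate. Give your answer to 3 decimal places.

The effective depreciation rate is n + g + δ = 0.012 + 0.021 + 0.069 = 0.102.
Current steady state (s = 0.08): k* = (0.08/0.102)^(1/0.57) ≈ 0.6530, y* = 0.6530^0.43 ≈ 0.8325, c* = (1−0.08)·0.8325 ≈ 0.7659.
At the golden rule the marginal product of capital equals n+g+δ: 0.43·k^(0.43−1) = 0.102. Solving, k_gold = (0.43/0.102)^(1/0.57) ≈ 12.4813.
y_gold = 12.4813^0.43 ≈ 2.9607, c_gold = y_gold − 0.102·k_gold ≈ 1.6876.
Gain: Δc = 1.6876 − 0.7659 ≈ 0.9217.

Δc ≈ 0.922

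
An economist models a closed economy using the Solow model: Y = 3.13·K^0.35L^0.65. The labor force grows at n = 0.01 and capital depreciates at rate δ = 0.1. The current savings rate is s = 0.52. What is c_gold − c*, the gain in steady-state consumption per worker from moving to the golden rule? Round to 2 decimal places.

Δc ≈ 0.60

Capital per worker breaks even when investment replaces (n + δ)·k; here n + δ = 0.11.
Current steady state (s = 0.52): k* = (0.52·3.13/0.11)^(1/0.65) ≈ 63.1304, y* = 3.13·63.1304^0.35 ≈ 13.3545, c* = (1−0.52)·13.3545 ≈ 6.4102.
Setting f'(k) = n+δ gives 0.35·3.13·k^(0.35−1) = 0.11, hence k_gold = (0.35·3.13/0.11)^(1/0.65) ≈ 34.3339.
y_gold = 3.13·34.3339^0.35 ≈ 10.7906, c_gold = y_gold − 0.11·k_gold ≈ 7.0139.
Gain: Δc = 7.0139 − 6.4102 ≈ 0.6038.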